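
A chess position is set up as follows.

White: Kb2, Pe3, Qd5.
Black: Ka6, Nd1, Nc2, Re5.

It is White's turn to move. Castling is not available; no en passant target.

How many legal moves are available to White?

6

White to move; king on b2.
In check: yes, from the black knight on d1.
Legal moves: Kb3, Kxc2, Ka2, Kc1, Kb1, Qxd1.
Count: 6.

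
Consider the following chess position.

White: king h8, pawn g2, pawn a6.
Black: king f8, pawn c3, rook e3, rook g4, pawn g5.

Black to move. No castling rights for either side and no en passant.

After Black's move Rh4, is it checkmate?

yes

After Rh4: white king on h8; in check: yes, from the black rook on h4.
King squares — g7: attacked by Kf8; h7: attacked by Rh4; g8: attacked by Kf8.
White has no legal moves → checkmate.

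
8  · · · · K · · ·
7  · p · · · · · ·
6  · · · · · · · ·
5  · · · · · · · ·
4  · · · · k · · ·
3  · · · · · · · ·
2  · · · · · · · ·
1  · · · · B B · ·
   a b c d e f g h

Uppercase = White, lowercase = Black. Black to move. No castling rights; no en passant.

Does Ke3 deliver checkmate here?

no

After Ke3: white king on e8; in check: no.
White is not in check, so this cannot be checkmate.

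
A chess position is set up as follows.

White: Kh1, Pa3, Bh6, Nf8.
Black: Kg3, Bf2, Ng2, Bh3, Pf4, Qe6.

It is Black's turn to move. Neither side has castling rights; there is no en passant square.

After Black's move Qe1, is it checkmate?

After Qe1: white king on h1; in check: yes, from the black queen on e1.
King squares — g1: attacked by Qe1; g2: attacked by Kg3; h2: attacked by Kg3.
White has no legal moves → checkmate.

yes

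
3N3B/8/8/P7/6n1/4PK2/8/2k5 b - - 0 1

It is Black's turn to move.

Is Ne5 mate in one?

After Ne5: white king on f3; in check: yes, from the black knight on e5.
White has 7 legal replies: Kf4, Ke4, Kg3, Kg2, Kf2, Ke2, Bxe5.
In check but a legal move exists → not checkmate.

no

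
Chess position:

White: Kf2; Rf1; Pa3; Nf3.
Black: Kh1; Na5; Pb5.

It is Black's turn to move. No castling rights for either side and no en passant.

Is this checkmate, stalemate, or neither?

checkmate

Black to move; black king on h1.
In check: yes, from the white rook on f1.
King squares — g1: attacked by Rf1; g2: attacked by Kf2; h2: attacked by Nf3.
Legal moves for Black: none.
In check with no legal moves → checkmate.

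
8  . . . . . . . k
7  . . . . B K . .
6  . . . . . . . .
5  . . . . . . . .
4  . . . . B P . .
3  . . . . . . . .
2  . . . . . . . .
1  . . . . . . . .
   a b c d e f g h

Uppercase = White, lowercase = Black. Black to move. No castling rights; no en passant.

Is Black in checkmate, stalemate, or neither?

Black to move; black king on h8.
In check: no.
King squares — g7: attacked by Kf7; h7: attacked by Be4; g8: attacked by Kf7.
Legal moves for Black: none.
Not in check and no legal moves → stalemate.

stalemate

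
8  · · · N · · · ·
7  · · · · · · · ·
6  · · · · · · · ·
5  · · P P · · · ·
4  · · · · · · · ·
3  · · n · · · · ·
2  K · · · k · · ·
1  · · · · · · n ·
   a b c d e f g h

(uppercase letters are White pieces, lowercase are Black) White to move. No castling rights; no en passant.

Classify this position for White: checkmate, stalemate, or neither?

neither

White to move; white king on a2.
In check: yes, from the black knight on c3.
King squares — a1: available; b1: attacked by Nc3; b2: available; a3: available; b3: available.
Legal moves for White: Kb3, Ka3, Kb2, Ka1.
White is in check but has 4 legal moves → neither.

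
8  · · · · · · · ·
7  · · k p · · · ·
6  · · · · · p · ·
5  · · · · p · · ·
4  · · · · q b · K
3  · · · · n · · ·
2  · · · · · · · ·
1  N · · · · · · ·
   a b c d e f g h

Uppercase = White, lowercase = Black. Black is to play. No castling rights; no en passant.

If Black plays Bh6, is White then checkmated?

After Bh6: white king on h4; in check: yes, from the black queen on e4.
White has 3 legal replies: Kh5, Kh3, Kg3.
In check but a legal move exists → not checkmate.

no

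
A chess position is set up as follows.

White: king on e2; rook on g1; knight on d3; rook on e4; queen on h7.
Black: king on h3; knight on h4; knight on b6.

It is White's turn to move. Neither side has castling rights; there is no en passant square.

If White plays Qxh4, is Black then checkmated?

After Qxh4: black king on h3; in check: yes, from the white queen on h4.
King squares — g2: attacked by Rg1; h2: attacked by Qh4; g3: attacked by Rg1; g4: attacked by Rg1; h4: attacked by Re4.
Black has no legal moves → checkmate.

yes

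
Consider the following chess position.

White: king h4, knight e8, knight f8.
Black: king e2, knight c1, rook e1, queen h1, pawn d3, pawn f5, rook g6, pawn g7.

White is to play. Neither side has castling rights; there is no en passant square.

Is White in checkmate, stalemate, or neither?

White to move; white king on h4.
In check: yes, from the black queen on h1.
King squares — g3: attacked by Rg6; h3: attacked by Qh1; g4: attacked by Pf5; g5: attacked by Rg6; h5: attacked by Qh1.
Legal moves for White: none.
In check with no legal moves → checkmate.

checkmate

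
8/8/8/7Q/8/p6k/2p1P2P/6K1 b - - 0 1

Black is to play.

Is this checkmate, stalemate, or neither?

Black to move; black king on h3.
In check: yes, from the white queen on h5.
King squares — g2: attacked by Kg1; h2: attacked by Kg1; g3: attacked by Ph2; g4: attacked by Qh5; h4: attacked by Qh5.
Legal moves for Black: none.
In check with no legal moves → checkmate.

checkmate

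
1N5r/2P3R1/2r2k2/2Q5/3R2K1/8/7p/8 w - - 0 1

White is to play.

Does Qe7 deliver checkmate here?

yes

After Qe7: black king on f6; in check: yes, from the white queen on e7.
King squares — e5: attacked by Qe7; f5: attacked by Kg4; g5: attacked by Kg4; e6: attacked by Qe7; g6: attacked by Rg7; e7: attacked by Rg7; f7: attacked by Qe7; g7: attacked by Qe7.
Black has no legal moves → checkmate.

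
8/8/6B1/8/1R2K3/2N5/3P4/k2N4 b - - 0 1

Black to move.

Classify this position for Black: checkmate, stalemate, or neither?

Black to move; black king on a1.
In check: no.
King squares — b1: attacked by Nc3; a2: attacked by Nc3; b2: attacked by Nd1.
Legal moves for Black: none.
Not in check and no legal moves → stalemate.

stalemate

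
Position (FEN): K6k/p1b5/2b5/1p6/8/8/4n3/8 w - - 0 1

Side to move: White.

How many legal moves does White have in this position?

1

White to move; king on a8.
In check: yes, from the black bishop on c6.
Legal moves: Kxa7.
Count: 1.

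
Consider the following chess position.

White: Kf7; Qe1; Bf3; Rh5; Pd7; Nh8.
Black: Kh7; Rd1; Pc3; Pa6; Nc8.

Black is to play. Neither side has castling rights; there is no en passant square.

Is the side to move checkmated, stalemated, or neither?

Black to move; black king on h7.
In check: yes, from the white rook on h5.
King squares — g6: attacked by Kf7; h6: attacked by Rh5; g7: attacked by Kf7; g8: attacked by Kf7; h8: attacked by Rh5.
Legal moves for Black: none.
In check with no legal moves → checkmate.

checkmate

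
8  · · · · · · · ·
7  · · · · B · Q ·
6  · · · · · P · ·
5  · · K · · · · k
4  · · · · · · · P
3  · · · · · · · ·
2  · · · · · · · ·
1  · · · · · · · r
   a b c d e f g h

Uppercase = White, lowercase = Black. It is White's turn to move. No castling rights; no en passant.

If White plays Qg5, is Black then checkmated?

After Qg5: black king on h5; in check: yes, from the white queen on g5.
King squares — g4: attacked by Qg5; h4: attacked by Qg5; g5: attacked by Ph4; g6: attacked by Qg5; h6: attacked by Qg5.
Black has no legal moves → checkmate.

yes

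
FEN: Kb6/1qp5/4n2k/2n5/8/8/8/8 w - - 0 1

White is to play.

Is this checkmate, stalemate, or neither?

checkmate

White to move; white king on a8.
In check: yes, from the black queen on b7.
King squares — a7: attacked by Qb7; b7: attacked by Nc5; b8: attacked by Qb7.
Legal moves for White: none.
In check with no legal moves → checkmate.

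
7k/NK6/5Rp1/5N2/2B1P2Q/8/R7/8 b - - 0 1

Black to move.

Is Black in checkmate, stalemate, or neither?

Black to move; black king on h8.
In check: yes, from the white queen on h4.
King squares — g7: attacked by Nf5; h7: attacked by Qh4; g8: attacked by Bc4.
Legal moves for Black: none.
In check with no legal moves → checkmate.

checkmate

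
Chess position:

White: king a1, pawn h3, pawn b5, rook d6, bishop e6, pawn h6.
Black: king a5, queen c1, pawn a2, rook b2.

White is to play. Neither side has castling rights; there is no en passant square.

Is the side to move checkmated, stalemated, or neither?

checkmate

White to move; white king on a1.
In check: yes, from the black queen on c1.
King squares — b1: attacked by Qc1; a2: attacked by Rb2; b2: attacked by Qc1.
Legal moves for White: none.
In check with no legal moves → checkmate.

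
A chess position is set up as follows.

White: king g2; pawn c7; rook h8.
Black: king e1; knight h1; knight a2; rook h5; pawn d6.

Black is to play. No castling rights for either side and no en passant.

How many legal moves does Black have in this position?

22

Black to move; king on e1.
In check: no.
Legal moves: Rxh8, Rh7, Rh6, Rg5+, Rf5, Re5, Rd5, Rc5, Rb5, Ra5, Rh4, Rh3, Rh2+, Nb4, Nc3, Nc1, Ng3, Nf2, Ke2, Kd2, Kd1, d5.
Count: 22.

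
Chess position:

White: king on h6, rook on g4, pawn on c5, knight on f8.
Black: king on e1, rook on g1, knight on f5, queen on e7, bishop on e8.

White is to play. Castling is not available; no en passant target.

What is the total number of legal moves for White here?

White to move; king on h6.
In check: yes, from the black knight on f5.
Legal moves: none.
Count: 0.

0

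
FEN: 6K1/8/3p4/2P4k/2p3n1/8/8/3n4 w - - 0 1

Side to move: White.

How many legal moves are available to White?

White to move; king on g8.
In check: no.
Legal moves: Kh8, Kf8, Kh7, Kg7, Kf7, cxd6, c6.
Count: 7.

7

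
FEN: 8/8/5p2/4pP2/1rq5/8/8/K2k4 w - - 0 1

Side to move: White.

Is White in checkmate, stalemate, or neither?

stalemate

White to move; white king on a1.
In check: no.
King squares — b1: attacked by Rb4; a2: attacked by Qc4; b2: attacked by Rb4.
Legal moves for White: none.
Not in check and no legal moves → stalemate.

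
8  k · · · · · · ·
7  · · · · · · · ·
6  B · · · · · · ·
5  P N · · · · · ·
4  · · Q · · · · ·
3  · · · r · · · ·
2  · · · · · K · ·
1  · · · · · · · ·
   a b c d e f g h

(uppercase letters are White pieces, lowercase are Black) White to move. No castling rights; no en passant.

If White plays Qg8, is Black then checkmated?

no

After Qg8: black king on a8; in check: yes, from the white queen on g8.
Black has 1 legal reply: Rd8.
In check but a legal move exists → not checkmate.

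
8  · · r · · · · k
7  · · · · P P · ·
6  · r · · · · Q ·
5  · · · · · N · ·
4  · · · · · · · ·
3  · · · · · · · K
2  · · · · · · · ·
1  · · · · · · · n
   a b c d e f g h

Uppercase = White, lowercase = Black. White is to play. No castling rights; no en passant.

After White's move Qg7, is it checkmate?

yes

After Qg7: black king on h8; in check: yes, from the white queen on g7.
King squares — g7: attacked by Nf5; h7: attacked by Qg7; g8: attacked by Pf7.
Black has no legal moves → checkmate.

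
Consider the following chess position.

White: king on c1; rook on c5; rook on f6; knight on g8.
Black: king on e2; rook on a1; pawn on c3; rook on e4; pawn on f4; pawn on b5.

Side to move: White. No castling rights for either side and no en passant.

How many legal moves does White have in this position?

White to move; king on c1.
In check: yes, from the black rook on a1.
Legal moves: Kc2.
Count: 1.

1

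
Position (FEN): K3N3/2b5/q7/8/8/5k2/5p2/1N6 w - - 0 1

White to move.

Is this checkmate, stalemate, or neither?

White to move; white king on a8.
In check: yes, from the black queen on a6.
King squares — a7: attacked by Qa6; b7: attacked by Qa6; b8: attacked by Bc7.
Legal moves for White: none.
In check with no legal moves → checkmate.

checkmate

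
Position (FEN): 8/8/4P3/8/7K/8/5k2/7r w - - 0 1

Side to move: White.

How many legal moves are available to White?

2

White to move; king on h4.
In check: yes, from the black rook on h1.
Legal moves: Kg5, Kg4.
Count: 2.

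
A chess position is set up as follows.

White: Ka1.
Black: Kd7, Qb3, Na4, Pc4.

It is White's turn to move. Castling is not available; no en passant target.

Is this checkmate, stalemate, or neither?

stalemate

White to move; white king on a1.
In check: no.
King squares — b1: attacked by Qb3; a2: attacked by Qb3; b2: attacked by Qb3.
Legal moves for White: none.
Not in check and no legal moves → stalemate.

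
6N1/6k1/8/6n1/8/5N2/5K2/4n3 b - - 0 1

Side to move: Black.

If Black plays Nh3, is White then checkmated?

After Nh3: white king on f2; in check: yes, from the black knight on h3.
White has 5 legal replies: Kg3, Ke3, Ke2, Kf1, Kxe1.
In check but a legal move exists → not checkmate.

no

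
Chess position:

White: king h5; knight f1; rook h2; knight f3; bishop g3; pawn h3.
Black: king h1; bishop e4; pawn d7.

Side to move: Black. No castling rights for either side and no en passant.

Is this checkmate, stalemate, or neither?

checkmate

Black to move; black king on h1.
In check: yes, from the white rook on h2.
King squares — g1: attacked by Nf3; g2: attacked by Rh2; h2: attacked by Nf1.
Legal moves for Black: none.
In check with no legal moves → checkmate.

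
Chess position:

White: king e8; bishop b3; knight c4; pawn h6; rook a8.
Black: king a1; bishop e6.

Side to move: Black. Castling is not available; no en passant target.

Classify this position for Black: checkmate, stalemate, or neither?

Black to move; black king on a1.
In check: yes, from the white rook on a8.
King squares — b1: available; a2: attacked by Bb3; b2: attacked by Nc4.
Legal moves for Black: Kb1.
Black is in check but has 1 legal move → neither.

neither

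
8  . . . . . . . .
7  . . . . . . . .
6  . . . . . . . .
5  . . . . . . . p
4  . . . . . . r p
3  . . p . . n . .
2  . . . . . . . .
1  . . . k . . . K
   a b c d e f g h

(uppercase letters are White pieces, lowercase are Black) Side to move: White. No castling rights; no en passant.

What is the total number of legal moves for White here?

0

White to move; king on h1.
In check: no.
Legal moves: none.
Count: 0.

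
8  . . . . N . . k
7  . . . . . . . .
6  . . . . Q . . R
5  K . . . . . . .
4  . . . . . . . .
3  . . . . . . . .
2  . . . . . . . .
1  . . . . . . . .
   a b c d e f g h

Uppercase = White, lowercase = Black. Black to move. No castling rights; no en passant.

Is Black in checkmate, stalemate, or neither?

Black to move; black king on h8.
In check: yes, from the white rook on h6.
King squares — g7: attacked by Ne8; h7: attacked by Rh6; g8: attacked by Qe6.
Legal moves for Black: none.
In check with no legal moves → checkmate.

checkmate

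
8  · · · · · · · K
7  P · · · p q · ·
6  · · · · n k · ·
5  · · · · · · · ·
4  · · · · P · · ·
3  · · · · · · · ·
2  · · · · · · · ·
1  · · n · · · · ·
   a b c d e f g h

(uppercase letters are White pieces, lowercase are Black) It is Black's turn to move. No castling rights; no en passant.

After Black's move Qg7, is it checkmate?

After Qg7: white king on h8; in check: yes, from the black queen on g7.
King squares — g7: attacked by Ne6; h7: attacked by Qg7; g8: attacked by Qg7.
White has no legal moves → checkmate.

yes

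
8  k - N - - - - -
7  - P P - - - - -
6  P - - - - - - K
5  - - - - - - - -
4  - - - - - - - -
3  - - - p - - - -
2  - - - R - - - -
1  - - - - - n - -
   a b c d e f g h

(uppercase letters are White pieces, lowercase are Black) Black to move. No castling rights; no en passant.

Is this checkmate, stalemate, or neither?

Black to move; black king on a8.
In check: yes, from the white pawn on b7.
King squares — a7: attacked by Nc8; b7: attacked by Pa6; b8: attacked by Pc7.
Legal moves for Black: none.
In check with no legal moves → checkmate.

checkmate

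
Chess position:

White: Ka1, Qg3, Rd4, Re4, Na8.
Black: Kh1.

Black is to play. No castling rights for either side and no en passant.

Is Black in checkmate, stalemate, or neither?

stalemate

Black to move; black king on h1.
In check: no.
King squares — g1: attacked by Qg3; g2: attacked by Qg3; h2: attacked by Qg3.
Legal moves for Black: none.
Not in check and no legal moves → stalemate.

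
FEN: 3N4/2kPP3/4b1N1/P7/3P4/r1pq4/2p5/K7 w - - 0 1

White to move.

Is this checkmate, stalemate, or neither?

White to move; white king on a1.
In check: yes, from the black rook on a3.
King squares — b1: attacked by Pc2; a2: attacked by Ra3; b2: attacked by Pc3.
Legal moves for White: none.
In check with no legal moves → checkmate.

checkmate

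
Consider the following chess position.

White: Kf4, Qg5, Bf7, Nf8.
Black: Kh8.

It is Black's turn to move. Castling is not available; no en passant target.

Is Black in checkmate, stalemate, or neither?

Black to move; black king on h8.
In check: no.
King squares — g7: attacked by Qg5; h7: attacked by Nf8; g8: attacked by Qg5.
Legal moves for Black: none.
Not in check and no legal moves → stalemate.

stalemate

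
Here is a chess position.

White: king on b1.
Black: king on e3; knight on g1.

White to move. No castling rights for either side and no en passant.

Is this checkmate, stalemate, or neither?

White to move; white king on b1.
In check: no.
Legal moves for White: Kc2, Kb2, Ka2, Kc1, Ka1.
White has 5 legal moves and is not in check → neither.

neither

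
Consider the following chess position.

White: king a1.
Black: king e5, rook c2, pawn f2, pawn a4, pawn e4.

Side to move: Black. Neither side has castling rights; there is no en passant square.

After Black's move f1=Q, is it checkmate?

After f1=Q: white king on a1; in check: yes, from the black queen on f1.
King squares — b1: attacked by Qf1; a2: attacked by Rc2; b2: attacked by Rc2.
White has no legal moves → checkmate.

yes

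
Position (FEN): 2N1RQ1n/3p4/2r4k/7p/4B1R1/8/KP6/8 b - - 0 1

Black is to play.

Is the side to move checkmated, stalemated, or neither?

checkmate

Black to move; black king on h6.
In check: yes, from the white queen on f8.
King squares — g5: attacked by Rg4; h5: own pawn; g6: attacked by Be4; g7: attacked by Rg4; h7: attacked by Be4.
Legal moves for Black: none.
In check with no legal moves → checkmate.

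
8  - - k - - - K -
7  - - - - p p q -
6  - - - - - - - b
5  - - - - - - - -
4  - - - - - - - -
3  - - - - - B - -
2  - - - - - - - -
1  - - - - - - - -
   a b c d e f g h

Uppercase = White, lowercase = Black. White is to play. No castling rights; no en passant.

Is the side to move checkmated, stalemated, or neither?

checkmate

White to move; white king on g8.
In check: yes, from the black queen on g7.
King squares — f7: attacked by Qg7; g7: attacked by Bh6; h7: attacked by Qg7; f8: attacked by Qg7; h8: attacked by Qg7.
Legal moves for White: none.
In check with no legal moves → checkmate.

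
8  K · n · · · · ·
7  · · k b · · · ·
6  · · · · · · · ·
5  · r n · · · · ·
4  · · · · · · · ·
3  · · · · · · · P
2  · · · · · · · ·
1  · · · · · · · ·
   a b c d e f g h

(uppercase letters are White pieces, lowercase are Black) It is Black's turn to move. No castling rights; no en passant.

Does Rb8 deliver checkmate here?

After Rb8: white king on a8; in check: yes, from the black rook on b8.
King squares — a7: attacked by Nc8; b7: attacked by Nc5; b8: attacked by Kc7.
White has no legal moves → checkmate.

yes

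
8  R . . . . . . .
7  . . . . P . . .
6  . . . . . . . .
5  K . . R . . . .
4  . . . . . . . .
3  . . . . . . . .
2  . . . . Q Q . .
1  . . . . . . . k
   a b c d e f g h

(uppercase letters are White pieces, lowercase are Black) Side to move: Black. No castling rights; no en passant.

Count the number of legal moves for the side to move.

Black to move; king on h1.
In check: no.
Legal moves: none.
Count: 0.

0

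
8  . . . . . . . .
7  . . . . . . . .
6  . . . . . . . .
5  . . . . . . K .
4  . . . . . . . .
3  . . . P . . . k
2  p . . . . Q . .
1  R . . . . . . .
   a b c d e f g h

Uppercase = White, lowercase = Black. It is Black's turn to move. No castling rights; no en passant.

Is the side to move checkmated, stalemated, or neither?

Black to move; black king on h3.
In check: no.
King squares — g2: attacked by Qf2; h2: attacked by Qf2; g3: attacked by Qf2; g4: attacked by Kg5; h4: attacked by Qf2.
Legal moves for Black: none.
Not in check and no legal moves → stalemate.

stalemate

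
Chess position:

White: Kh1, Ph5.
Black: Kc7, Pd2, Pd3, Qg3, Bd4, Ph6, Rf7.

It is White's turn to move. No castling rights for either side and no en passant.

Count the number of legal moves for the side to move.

White to move; king on h1.
In check: no.
Legal moves: none.
Count: 0.

0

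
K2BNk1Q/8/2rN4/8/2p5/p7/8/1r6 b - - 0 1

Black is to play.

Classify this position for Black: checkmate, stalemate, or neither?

Black to move; black king on f8.
In check: yes, from the white queen on h8.
King squares — e7: attacked by Bd8; f7: attacked by Nd6; g7: attacked by Ne8; e8: attacked by Nd6; g8: attacked by Qh8.
Legal moves for Black: none.
In check with no legal moves → checkmate.

checkmate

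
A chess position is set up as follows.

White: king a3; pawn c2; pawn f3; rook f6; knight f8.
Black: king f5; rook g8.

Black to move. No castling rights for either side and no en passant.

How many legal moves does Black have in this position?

3

Black to move; king on f5.
In check: yes, from the white rook on f6.
Legal moves: Kxf6, Kg5, Ke5.
Count: 3.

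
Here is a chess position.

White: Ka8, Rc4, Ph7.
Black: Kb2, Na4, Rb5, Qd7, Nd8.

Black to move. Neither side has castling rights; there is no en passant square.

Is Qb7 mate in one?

yes

After Qb7: white king on a8; in check: yes, from the black queen on b7.
King squares — a7: attacked by Qb7; b7: attacked by Rb5; b8: attacked by Qb7.
White has no legal moves → checkmate.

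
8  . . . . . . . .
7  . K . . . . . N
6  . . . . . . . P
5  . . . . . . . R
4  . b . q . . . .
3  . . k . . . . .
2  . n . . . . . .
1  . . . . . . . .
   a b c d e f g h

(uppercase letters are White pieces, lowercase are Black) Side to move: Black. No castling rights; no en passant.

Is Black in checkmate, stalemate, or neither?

Black to move; black king on c3.
In check: no.
Legal moves for Black include: Qh8, Qd8, Qg7+, Qd7+, Qa7+, Qf6, Qd6, Qb6+, Qe5, Qd5+, Qc5, Qh4, Qg4, Qf4, Qe4+, Qc4, Qe3, Qd3, ... (list truncated; more exist).
Black has legal moves and is not in check → neither.

neither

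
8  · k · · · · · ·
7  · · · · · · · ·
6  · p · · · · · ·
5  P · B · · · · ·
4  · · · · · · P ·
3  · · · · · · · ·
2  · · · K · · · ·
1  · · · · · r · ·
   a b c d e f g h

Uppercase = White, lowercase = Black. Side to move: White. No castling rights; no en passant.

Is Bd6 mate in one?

no

After Bd6: black king on b8; in check: yes, from the white bishop on d6.
Black has 4 legal replies: Kc8, Ka8, Kb7, Ka7.
In check but a legal move exists → not checkmate.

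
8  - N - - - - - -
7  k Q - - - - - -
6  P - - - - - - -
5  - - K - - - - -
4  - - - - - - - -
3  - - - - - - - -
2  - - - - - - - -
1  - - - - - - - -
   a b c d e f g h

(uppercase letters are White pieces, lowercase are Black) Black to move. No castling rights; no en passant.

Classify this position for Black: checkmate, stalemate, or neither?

Black to move; black king on a7.
In check: yes, from the white queen on b7.
King squares — a6: attacked by Qb7; b6: attacked by Kc5; b7: attacked by Pa6; a8: attacked by Qb7; b8: attacked by Qb7.
Legal moves for Black: none.
In check with no legal moves → checkmate.

checkmate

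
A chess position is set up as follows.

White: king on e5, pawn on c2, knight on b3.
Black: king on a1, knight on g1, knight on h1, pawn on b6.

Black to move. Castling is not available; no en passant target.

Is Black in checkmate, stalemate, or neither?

Black to move; black king on a1.
In check: yes, from the white knight on b3.
Legal moves for Black: Kb2, Ka2, Kb1.
Black is in check but has 3 legal moves → neither.

neither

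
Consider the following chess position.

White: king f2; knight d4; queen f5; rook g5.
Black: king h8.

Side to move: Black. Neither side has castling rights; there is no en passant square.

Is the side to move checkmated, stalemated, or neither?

Black to move; black king on h8.
In check: no.
King squares — g7: attacked by Rg5; h7: attacked by Qf5; g8: attacked by Rg5.
Legal moves for Black: none.
Not in check and no legal moves → stalemate.

stalemate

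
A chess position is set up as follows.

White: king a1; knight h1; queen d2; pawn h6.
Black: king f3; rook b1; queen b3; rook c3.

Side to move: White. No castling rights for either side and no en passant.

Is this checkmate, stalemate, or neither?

checkmate

White to move; white king on a1.
In check: yes, from the black rook on b1.
King squares — b1: attacked by Qb3; a2: attacked by Qb3; b2: attacked by Rb1.
Legal moves for White: none.
In check with no legal moves → checkmate.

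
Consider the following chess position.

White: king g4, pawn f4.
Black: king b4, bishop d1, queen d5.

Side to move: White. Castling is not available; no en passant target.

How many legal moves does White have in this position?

3

White to move; king on g4.
In check: yes, from the black bishop on d1.
Legal moves: Kh4, Kh3, Kg3.
Count: 3.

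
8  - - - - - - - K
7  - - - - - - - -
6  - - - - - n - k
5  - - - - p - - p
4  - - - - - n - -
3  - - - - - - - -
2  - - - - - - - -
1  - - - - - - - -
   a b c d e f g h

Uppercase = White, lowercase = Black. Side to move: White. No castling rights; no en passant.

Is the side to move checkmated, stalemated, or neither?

stalemate

White to move; white king on h8.
In check: no.
King squares — g7: attacked by Kh6; h7: attacked by Nf6; g8: attacked by Nf6.
Legal moves for White: none.
Not in check and no legal moves → stalemate.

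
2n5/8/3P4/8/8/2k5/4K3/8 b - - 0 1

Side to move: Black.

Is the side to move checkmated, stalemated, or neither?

Black to move; black king on c3.
In check: no.
Legal moves for Black: Ne7, Na7, Nxd6, Nb6, Kd4, Kc4, Kb4, Kb3, Kc2, Kb2.
Black has 10 legal moves and is not in check → neither.

neither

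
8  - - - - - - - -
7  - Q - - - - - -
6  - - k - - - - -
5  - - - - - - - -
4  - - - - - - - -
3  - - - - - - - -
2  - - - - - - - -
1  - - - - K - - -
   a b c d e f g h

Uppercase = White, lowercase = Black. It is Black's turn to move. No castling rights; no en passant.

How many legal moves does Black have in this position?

3

Black to move; king on c6.
In check: yes, from the white queen on b7.
Legal moves: Kxb7, Kd6, Kc5.
Count: 3.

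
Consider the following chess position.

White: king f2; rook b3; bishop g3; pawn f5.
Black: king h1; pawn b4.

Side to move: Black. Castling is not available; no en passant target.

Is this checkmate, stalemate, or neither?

stalemate

Black to move; black king on h1.
In check: no.
King squares — g1: attacked by Kf2; g2: attacked by Kf2; h2: attacked by Bg3.
Legal moves for Black: none.
Not in check and no legal moves → stalemate.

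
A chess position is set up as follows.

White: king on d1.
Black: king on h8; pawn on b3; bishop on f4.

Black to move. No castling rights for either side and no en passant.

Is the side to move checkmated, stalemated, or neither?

Black to move; black king on h8.
In check: no.
Legal moves for Black: Kg8, Kh7, Kg7, Bb8, Bc7, Bh6, Bd6, Bg5, Be5, Bg3, Be3, Bh2, Bd2, Bc1, b2.
Black has 15 legal moves and is not in check → neither.

neither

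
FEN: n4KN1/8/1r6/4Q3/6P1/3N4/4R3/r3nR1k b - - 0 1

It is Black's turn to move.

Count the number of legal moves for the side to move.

0

Black to move; king on h1.
In check: yes, from the white rook on f1.
Legal moves: none.
Count: 0.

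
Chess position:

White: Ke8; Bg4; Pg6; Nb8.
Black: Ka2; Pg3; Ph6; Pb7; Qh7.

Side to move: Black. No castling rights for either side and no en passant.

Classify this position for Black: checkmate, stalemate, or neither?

Black to move; black king on a2.
In check: no.
Legal moves for Black: Qh8+, Qg8+, Qg7, Qf7+, Qe7+, Qd7+, Qc7, Qxg6+, Kb3, Ka3, Kb2, Kb1, Ka1, b6, h5, g2, b5.
Black has 17 legal moves and is not in check → neither.

neither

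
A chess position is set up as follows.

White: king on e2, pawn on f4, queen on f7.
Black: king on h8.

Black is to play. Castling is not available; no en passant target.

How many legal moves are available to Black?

0

Black to move; king on h8.
In check: no.
Legal moves: none.
Count: 0.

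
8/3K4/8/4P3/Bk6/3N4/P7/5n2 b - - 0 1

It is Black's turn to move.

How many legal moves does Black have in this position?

5

Black to move; king on b4.
In check: yes, from the white knight on d3.
Legal moves: Ka5, Kc4, Kxa4, Kc3, Ka3.
Count: 5.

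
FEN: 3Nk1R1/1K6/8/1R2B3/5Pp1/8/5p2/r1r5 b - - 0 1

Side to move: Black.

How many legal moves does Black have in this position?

2

Black to move; king on e8.
In check: yes, from the white rook on g8.
Legal moves: Ke7, Kd7.
Count: 2.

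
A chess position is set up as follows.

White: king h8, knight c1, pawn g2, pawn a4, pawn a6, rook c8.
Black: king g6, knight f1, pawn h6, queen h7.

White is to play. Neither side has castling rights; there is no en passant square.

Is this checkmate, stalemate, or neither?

checkmate

White to move; white king on h8.
In check: yes, from the black queen on h7.
King squares — g7: attacked by Kg6; h7: attacked by Kg6; g8: attacked by Qh7.
Legal moves for White: none.
In check with no legal moves → checkmate.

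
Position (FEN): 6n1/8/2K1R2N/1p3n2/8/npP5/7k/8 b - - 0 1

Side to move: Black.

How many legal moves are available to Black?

Black to move; king on h2.
In check: no.
Legal moves: Nge7+, Ngxh6, Nf6, Ng7, Nfe7+, Nfxh6, Nd6, Nh4, Nd4+, Ng3, Ne3, Nc4, Nc2, Nb1, Kh3, Kg3, Kg2, Kh1, Kg1, b4, b2.
Count: 21.

21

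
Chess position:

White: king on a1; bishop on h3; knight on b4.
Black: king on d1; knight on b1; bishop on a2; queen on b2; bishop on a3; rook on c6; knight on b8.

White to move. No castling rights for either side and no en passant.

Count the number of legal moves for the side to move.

0

White to move; king on a1.
In check: yes, from the black queen on b2.
Legal moves: none.
Count: 0.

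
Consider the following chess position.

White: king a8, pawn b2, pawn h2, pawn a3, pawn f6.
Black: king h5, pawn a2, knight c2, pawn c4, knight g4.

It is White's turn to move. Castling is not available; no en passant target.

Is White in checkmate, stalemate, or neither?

White to move; white king on a8.
In check: no.
Legal moves for White: Kb8, Kb7, Ka7, f7, a4, h3, b3, h4, b4.
White has 9 legal moves and is not in check → neither.

neither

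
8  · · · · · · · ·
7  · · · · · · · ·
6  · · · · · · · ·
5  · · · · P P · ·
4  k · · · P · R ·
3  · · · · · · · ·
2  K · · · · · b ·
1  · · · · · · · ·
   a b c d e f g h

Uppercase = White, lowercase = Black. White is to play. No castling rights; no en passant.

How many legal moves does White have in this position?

White to move; king on a2.
In check: no.
Legal moves: Rg8, Rg7, Rg6, Rg5, Rh4, Rf4, Rg3, Rxg2, Kb2, Kb1, Ka1, f6, e6.
Count: 13.

13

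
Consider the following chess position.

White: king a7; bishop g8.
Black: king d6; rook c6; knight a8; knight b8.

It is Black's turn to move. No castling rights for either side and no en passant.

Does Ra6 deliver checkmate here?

no

After Ra6: white king on a7; in check: yes, from the black rook on a6.
White has 2 legal replies: Kxb8, Kb7.
In check but a legal move exists → not checkmate.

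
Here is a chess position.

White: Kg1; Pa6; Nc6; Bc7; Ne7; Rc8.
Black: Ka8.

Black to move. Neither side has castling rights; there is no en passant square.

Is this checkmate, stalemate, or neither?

checkmate

Black to move; black king on a8.
In check: yes, from the white rook on c8.
King squares — a7: attacked by Nc6; b7: attacked by Pa6; b8: attacked by Nc6.
Legal moves for Black: none.
In check with no legal moves → checkmate.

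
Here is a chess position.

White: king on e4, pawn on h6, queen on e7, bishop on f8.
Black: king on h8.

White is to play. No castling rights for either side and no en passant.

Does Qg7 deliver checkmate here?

yes

After Qg7: black king on h8; in check: yes, from the white queen on g7.
King squares — g7: attacked by Ph6; h7: attacked by Qg7; g8: attacked by Qg7.
Black has no legal moves → checkmate.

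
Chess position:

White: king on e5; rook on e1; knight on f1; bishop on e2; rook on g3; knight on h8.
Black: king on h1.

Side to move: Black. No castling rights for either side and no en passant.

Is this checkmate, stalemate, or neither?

Black to move; black king on h1.
In check: no.
King squares — g1: attacked by Rg3; g2: attacked by Rg3; h2: attacked by Nf1.
Legal moves for Black: none.
Not in check and no legal moves → stalemate.

stalemate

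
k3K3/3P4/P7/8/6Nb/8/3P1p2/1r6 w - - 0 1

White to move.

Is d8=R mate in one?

After d8=R: black king on a8; in check: yes, from the white rook on d8.
Black has 3 legal replies: Ka7, Bxd8, Rb8.
In check but a legal move exists → not checkmate.

no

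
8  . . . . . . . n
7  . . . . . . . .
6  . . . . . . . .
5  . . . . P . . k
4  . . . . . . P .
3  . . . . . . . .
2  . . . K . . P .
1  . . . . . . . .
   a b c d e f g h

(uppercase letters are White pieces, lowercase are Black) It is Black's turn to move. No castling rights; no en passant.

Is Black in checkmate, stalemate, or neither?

neither

Black to move; black king on h5.
In check: yes, from the white pawn on g4.
King squares — g4: available; h4: available; g5: available; g6: available; h6: available.
Legal moves for Black: Kh6, Kg6, Kg5, Kh4, Kxg4.
Black is in check but has 5 legal moves → neither.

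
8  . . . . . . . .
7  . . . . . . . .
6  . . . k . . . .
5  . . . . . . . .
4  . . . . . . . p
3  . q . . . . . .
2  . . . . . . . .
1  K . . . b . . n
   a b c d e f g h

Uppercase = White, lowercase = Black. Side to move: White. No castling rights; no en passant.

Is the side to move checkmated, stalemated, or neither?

stalemate

White to move; white king on a1.
In check: no.
King squares — b1: attacked by Qb3; a2: attacked by Qb3; b2: attacked by Qb3.
Legal moves for White: none.
Not in check and no legal moves → stalemate.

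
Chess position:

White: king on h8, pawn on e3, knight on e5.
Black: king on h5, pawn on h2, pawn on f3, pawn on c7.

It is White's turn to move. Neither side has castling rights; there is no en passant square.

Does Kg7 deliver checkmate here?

no

After Kg7: black king on h5; in check: no.
Black is not in check, so this cannot be checkmate.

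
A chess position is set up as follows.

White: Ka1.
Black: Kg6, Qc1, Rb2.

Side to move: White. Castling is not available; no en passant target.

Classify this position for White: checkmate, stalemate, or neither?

White to move; white king on a1.
In check: yes, from the black queen on c1.
King squares — b1: attacked by Qc1; a2: attacked by Rb2; b2: attacked by Qc1.
Legal moves for White: none.
In check with no legal moves → checkmate.

checkmate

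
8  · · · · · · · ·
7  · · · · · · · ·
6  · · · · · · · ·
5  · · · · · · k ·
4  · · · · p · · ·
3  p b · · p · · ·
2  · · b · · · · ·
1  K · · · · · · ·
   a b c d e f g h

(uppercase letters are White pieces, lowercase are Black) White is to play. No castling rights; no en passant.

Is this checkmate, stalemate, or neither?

stalemate

White to move; white king on a1.
In check: no.
King squares — b1: attacked by Bc2; a2: attacked by Bb3; b2: attacked by Pa3.
Legal moves for White: none.
Not in check and no legal moves → stalemate.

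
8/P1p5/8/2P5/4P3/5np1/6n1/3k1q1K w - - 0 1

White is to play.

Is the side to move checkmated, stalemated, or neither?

White to move; white king on h1.
In check: yes, from the black queen on f1.
King squares — g1: attacked by Qf1; g2: attacked by Qf1; h2: attacked by Nf3.
Legal moves for White: none.
In check with no legal moves → checkmate.

checkmate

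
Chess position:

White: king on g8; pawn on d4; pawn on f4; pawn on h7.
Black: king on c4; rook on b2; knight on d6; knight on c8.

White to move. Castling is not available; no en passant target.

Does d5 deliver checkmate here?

no

After d5: black king on c4; in check: no.
Black is not in check, so this cannot be checkmate.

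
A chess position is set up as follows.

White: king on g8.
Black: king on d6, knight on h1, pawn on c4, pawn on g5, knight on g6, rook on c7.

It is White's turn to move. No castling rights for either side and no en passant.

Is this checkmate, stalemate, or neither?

stalemate

White to move; white king on g8.
In check: no.
King squares — f7: attacked by Rc7; g7: attacked by Rc7; h7: attacked by Rc7; f8: attacked by Ng6; h8: attacked by Ng6.
Legal moves for White: none.
Not in check and no legal moves → stalemate.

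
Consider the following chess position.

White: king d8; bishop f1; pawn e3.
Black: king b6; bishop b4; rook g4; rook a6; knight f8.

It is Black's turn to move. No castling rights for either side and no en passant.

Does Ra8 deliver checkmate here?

yes

After Ra8: white king on d8; in check: yes, from the black rook on a8.
King squares — c7: attacked by Kb6; d7: attacked by Nf8; e7: attacked by Bb4; c8: attacked by Ra8; e8: attacked by Ra8.
White has no legal moves → checkmate.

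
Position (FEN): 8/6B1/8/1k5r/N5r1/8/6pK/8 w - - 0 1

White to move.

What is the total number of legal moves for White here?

1

White to move; king on h2.
In check: yes, from the black rook on h5.
Legal moves: Kg1.
Count: 1.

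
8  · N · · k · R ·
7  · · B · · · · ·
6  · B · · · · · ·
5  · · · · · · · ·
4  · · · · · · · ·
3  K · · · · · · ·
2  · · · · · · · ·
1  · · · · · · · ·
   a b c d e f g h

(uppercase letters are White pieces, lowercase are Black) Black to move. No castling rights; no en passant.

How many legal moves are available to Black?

Black to move; king on e8.
In check: yes, from the white rook on g8.
Legal moves: Kf7, Ke7.
Count: 2.

2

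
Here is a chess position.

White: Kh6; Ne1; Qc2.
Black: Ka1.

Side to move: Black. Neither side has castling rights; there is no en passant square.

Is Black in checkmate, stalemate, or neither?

stalemate

Black to move; black king on a1.
In check: no.
King squares — b1: attacked by Qc2; a2: attacked by Qc2; b2: attacked by Qc2.
Legal moves for Black: none.
Not in check and no legal moves → stalemate.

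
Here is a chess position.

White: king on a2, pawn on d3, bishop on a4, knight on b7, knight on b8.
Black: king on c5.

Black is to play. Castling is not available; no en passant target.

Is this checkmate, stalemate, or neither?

Black to move; black king on c5.
In check: yes, from the white knight on b7.
Legal moves for Black: Kb6, Kd5, Kd4, Kb4.
Black is in check but has 4 legal moves → neither.

neither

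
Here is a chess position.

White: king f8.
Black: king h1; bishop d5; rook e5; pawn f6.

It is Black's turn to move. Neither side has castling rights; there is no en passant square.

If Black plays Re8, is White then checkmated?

no

After Re8: white king on f8; in check: yes, from the black rook on e8.
White has 2 legal replies: Kxe8, Kg7.
In check but a legal move exists → not checkmate.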